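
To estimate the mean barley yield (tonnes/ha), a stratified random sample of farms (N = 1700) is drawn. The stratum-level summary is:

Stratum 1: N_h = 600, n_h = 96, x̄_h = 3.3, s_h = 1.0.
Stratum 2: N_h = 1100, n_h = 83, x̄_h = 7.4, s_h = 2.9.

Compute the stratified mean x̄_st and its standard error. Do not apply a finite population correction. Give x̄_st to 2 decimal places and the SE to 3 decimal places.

x̄_st = Σ W_h x̄_h = (600·3.3 + 1100·7.4)/1700 = 5.95294
V̂(x̄_st) = Σ W_h² s_h²/n_h, with W_h = N_h/N and N = 1700:
  stratum 1: (600/1700)²·1.0²/96 = 0.00129758
  stratum 2: (1100/1700)²·2.9²/83 = 0.0424234
V̂(x̄_st) = 0.043721
SE(x̄_st) = √0.043721 = 0.209096

x̄_st ≈ 5.95, SE ≈ 0.209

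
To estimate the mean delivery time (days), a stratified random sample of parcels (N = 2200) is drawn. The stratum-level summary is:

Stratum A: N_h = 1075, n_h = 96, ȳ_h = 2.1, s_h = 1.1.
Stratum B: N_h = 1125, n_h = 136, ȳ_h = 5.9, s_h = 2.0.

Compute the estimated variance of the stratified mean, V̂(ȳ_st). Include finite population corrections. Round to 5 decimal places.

V̂(ȳ_st) = Σ W_h² (1 − n_h/N_h) s_h²/n_h, with W_h = N_h/N and N = 2200:
  stratum A: (1075/2200)²·(1 − 96/1075)·1.1²/96 = 0.00274069
  stratum B: (1125/2200)²·(1 − 136/1125)·2.0²/136 = 0.00676121
V̂(ȳ_st) = 0.0095019

V̂(ȳ_st) ≈ 0.00950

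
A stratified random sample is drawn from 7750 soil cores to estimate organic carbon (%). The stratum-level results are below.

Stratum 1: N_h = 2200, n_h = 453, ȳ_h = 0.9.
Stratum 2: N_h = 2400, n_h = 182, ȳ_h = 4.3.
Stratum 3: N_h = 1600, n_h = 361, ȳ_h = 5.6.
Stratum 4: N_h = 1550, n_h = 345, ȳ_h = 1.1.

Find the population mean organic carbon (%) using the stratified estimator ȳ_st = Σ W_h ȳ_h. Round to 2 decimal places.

ȳ_st ≈ 2.96

N = Σ N_h = 7750. Stratum weights W_h = N_h/N.
ȳ_st = (2200·0.9 + 2400·4.3 + 1600·5.6 + 1550·1.1) / 7750 = 2.9632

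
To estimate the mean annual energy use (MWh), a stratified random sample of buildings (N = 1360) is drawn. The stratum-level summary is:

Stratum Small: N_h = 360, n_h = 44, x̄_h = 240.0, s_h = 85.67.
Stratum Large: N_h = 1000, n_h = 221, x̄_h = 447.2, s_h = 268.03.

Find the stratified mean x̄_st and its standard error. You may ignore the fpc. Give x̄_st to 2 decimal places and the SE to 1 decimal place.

x̄_st ≈ 392.35, SE ≈ 13.7

x̄_st = Σ W_h x̄_h = (360·240.0 + 1000·447.2)/1360 = 392.35294
V̂(x̄_st) = Σ W_h² s_h²/n_h, with W_h = N_h/N and N = 1360:
  stratum Small: (360/1360)²·85.67²/44 = 11.6878
  stratum Large: (1000/1360)²·268.03²/221 = 175.751
V̂(x̄_st) = 187.438
SE(x̄_st) = √187.438 = 13.6908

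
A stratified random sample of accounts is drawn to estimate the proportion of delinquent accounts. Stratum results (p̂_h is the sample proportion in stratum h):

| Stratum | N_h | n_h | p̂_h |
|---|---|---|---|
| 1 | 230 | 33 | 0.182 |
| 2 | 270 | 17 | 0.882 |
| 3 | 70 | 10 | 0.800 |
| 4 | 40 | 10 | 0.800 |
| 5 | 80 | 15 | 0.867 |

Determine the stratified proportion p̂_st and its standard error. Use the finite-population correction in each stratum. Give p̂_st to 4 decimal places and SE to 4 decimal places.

p̂_st ≈ 0.6339, SE ≈ 0.0408

N = 690; stratum weights W_h = N_h/N.
p̂_st = Σ W_h p̂_h = (230·0.182 + 270·0.882 + 70·0.800 + 40·0.800 + 80·0.867)/690 = 0.63386
V̂(p̂_st) = Σ W_h² (1 − n_h/N_h) p̂_h(1−p̂_h)/(n_h−1):
  stratum 1: (230/690)²·(1 − 33/230)·0.182·0.818/32 = 0.000442762
  stratum 2: (270/690)²·(1 − 17/270)·0.882·0.118/16 = 0.00093329
  stratum 3: (70/690)²·(1 − 10/70)·0.800·0.200/9 = 0.00015683
  stratum 4: (40/690)²·(1 − 10/40)·0.800·0.200/9 = 4.48085e-05
  stratum 5: (80/690)²·(1 − 15/80)·0.867·0.133/14 = 8.99597e-05
V̂(p̂_st) = 0.00166765; SE = √V̂ = 0.0408369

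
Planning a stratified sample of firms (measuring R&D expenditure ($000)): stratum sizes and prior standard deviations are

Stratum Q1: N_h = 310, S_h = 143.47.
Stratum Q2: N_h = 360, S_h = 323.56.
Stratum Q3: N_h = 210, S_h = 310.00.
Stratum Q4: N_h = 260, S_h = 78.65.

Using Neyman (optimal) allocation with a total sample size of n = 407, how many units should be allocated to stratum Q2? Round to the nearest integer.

192

Neyman allocation: n_h = n · N_h S_h / Σ N_i S_i, with n = 407.
  stratum Q1: N_h·S_h = 310·143.47 = 44475.70
  stratum Q2: N_h·S_h = 360·323.56 = 116481.60
  stratum Q3: N_h·S_h = 210·310.00 = 65100.00
  stratum Q4: N_h·S_h = 260·78.65 = 20449.00
Σ N_h S_h = 246506.30
n for stratum Q2 = 407·116481.60/246506.30 = 192.320 → 192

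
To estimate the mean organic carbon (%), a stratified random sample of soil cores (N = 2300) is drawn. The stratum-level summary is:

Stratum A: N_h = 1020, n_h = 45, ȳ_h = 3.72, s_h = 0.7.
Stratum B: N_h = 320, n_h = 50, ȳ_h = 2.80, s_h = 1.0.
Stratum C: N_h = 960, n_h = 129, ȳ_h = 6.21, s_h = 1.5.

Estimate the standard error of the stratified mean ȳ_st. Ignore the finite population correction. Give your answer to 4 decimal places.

V̂(ȳ_st) = Σ W_h² s_h²/n_h, with W_h = N_h/N and N = 2300:
  stratum A: (1020/2300)²·0.7²/45 = 0.00214155
  stratum B: (320/2300)²·1.0²/50 = 0.000387146
  stratum C: (960/2300)²·1.5²/129 = 0.00303864
V̂(ȳ_st) = 0.00556734
SE(ȳ_st) = √0.00556734 = 0.0746146

SE(ȳ_st) ≈ 0.0746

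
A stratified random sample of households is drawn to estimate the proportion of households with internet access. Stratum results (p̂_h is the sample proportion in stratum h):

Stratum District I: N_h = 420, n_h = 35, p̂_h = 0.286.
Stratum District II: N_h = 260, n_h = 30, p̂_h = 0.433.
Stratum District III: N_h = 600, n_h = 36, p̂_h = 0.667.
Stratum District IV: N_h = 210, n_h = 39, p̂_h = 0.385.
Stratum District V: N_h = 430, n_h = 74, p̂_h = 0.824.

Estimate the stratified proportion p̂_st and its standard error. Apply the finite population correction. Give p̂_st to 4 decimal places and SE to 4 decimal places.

p̂_st ≈ 0.5563, SE ≈ 0.0336

N = 1920; stratum weights W_h = N_h/N.
p̂_st = Σ W_h p̂_h = (420·0.286 + 260·0.433 + 600·0.667 + 210·0.385 + 430·0.824)/1920 = 0.55629
V̂(p̂_st) = Σ W_h² (1 − n_h/N_h) p̂_h(1−p̂_h)/(n_h−1):
  stratum District I: (420/1920)²·(1 − 35/420)·0.286·0.714/34 = 0.000263447
  stratum District II: (260/1920)²·(1 − 30/260)·0.433·0.567/29 = 0.000137332
  stratum District III: (600/1920)²·(1 − 36/600)·0.667·0.333/35 = 0.000582546
  stratum District IV: (210/1920)²·(1 − 39/210)·0.385·0.615/38 = 6.06967e-05
  stratum District V: (430/1920)²·(1 − 74/430)·0.824·0.176/73 = 8.2496e-05
V̂(p̂_st) = 0.00112652; SE = √V̂ = 0.0335636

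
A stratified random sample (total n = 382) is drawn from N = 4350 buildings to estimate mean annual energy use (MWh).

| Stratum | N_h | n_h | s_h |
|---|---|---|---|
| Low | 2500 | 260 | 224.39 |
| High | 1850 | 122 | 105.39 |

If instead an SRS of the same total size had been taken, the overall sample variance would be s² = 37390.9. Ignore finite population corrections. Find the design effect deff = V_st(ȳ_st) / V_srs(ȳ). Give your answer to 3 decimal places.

V̂(ȳ_st) = Σ W_h² s_h²/n_h, with W_h = N_h/N and N = 4350:
  stratum Low: (2500/4350)²·224.39²/260 = 63.9639
  stratum High: (1850/4350)²·105.39²/122 = 16.4666
V_st = 80.4305
V_srs = s²/n = 37390.9/382 = 97.8819
deff = V_st / V_srs = 80.4305/97.8819 = 0.8217

deff ≈ 0.822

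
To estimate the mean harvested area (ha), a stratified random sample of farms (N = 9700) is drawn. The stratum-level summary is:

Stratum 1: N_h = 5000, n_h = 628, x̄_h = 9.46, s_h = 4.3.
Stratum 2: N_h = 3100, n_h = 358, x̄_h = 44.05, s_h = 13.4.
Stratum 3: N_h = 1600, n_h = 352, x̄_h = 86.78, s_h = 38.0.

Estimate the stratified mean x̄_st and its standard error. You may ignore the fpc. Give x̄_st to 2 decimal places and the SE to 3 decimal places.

x̄_st ≈ 33.27, SE ≈ 0.413

x̄_st = Σ W_h x̄_h = (5000·9.46 + 3100·44.05 + 1600·86.78)/9700 = 33.26835
V̂(x̄_st) = Σ W_h² s_h²/n_h, with W_h = N_h/N and N = 9700:
  stratum 1: (5000/9700)²·4.3²/628 = 0.00782301
  stratum 2: (3100/9700)²·13.4²/358 = 0.0512279
  stratum 3: (1600/9700)²·38.0²/352 = 0.111615
V̂(x̄_st) = 0.170666
SE(x̄_st) = √0.170666 = 0.413117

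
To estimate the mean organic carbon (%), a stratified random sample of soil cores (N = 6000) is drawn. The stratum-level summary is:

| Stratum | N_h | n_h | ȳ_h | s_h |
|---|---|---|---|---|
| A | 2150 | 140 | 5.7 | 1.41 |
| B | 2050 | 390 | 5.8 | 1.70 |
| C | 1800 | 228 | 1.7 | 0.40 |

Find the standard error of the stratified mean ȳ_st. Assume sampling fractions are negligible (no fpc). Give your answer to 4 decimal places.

SE(ȳ_st) ≈ 0.0525

V̂(ȳ_st) = Σ W_h² s_h²/n_h, with W_h = N_h/N and N = 6000:
  stratum A: (2150/6000)²·1.41²/140 = 0.00182341
  stratum B: (2050/6000)²·1.70²/390 = 0.000865045
  stratum C: (1800/6000)²·0.40²/228 = 6.31579e-05
V̂(ȳ_st) = 0.00275161
SE(ȳ_st) = √0.00275161 = 0.0524558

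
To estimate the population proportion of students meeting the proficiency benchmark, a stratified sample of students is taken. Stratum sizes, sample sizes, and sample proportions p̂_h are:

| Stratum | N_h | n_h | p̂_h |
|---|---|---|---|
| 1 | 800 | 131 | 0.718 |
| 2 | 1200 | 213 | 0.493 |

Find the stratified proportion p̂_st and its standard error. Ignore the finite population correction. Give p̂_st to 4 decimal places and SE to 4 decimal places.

N = 2000; stratum weights W_h = N_h/N.
p̂_st = Σ W_h p̂_h = (800·0.718 + 1200·0.493)/2000 = 0.58300
V̂(p̂_st) = Σ W_h² p̂_h(1−p̂_h)/(n_h−1):
  stratum 1: (800/2000)²·0.718·0.282/130 = 0.000249201
  stratum 2: (1200/2000)²·0.493·0.507/212 = 0.000424445
V̂(p̂_st) = 0.000673646; SE = √V̂ = 0.0259547

p̂_st ≈ 0.5830, SE ≈ 0.0260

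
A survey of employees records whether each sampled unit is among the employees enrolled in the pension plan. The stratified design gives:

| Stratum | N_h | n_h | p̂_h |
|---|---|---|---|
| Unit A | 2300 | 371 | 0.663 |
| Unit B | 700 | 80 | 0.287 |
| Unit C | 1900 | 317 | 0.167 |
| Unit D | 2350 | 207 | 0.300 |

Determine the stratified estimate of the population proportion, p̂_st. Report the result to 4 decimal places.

N = 7250; stratum weights W_h = N_h/N.
p̂_st = Σ W_h p̂_h = (2300·0.663 + 700·0.287 + 1900·0.167 + 2350·0.300)/7250 = 0.37905

p̂_st ≈ 0.3790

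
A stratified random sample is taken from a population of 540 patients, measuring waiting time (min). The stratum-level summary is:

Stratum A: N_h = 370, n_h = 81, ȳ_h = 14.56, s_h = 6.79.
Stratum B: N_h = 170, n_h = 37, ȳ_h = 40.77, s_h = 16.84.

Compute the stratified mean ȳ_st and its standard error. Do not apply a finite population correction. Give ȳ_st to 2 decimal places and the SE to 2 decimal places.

ȳ_st = Σ W_h ȳ_h = (370·14.56 + 170·40.77)/540 = 22.81130
V̂(ȳ_st) = Σ W_h² s_h²/n_h, with W_h = N_h/N and N = 540:
  stratum A: (370/540)²·6.79²/81 = 0.267221
  stratum B: (170/540)²·16.84²/37 = 0.759614
V̂(ȳ_st) = 1.02683
SE(ȳ_st) = √1.02683 = 1.01333

ȳ_st ≈ 22.81, SE ≈ 1.01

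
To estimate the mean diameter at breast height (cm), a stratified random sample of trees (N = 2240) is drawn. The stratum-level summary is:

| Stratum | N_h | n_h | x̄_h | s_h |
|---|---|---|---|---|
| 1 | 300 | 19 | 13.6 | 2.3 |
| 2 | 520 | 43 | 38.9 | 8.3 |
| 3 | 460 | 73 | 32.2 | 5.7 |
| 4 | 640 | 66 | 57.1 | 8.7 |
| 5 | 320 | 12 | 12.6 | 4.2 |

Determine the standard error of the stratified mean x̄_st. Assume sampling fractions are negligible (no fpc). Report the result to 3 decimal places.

V̂(x̄_st) = Σ W_h² s_h²/n_h, with W_h = N_h/N and N = 2240:
  stratum 1: (300/2240)²·2.3²/19 = 0.004994
  stratum 2: (520/2240)²·8.3²/43 = 0.0863373
  stratum 3: (460/2240)²·5.7²/73 = 0.0187692
  stratum 4: (640/2240)²·8.7²/66 = 0.0936178
  stratum 5: (320/2240)²·4.2²/12 = 0.03
V̂(x̄_st) = 0.233718
SE(x̄_st) = √0.233718 = 0.483444

SE(x̄_st) ≈ 0.483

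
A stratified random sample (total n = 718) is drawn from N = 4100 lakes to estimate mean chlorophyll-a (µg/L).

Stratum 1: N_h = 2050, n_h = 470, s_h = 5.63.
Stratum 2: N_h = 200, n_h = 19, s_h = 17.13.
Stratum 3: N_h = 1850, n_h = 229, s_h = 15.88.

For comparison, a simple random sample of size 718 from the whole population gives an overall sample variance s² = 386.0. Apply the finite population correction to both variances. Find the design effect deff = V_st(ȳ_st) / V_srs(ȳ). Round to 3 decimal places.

V̂(ȳ_st) = Σ W_h² (1 − n_h/N_h) s_h²/n_h, with W_h = N_h/N and N = 4100:
  stratum 1: (2050/4100)²·(1 − 470/2050)·5.63²/470 = 0.0129946
  stratum 2: (200/4100)²·(1 − 19/200)·17.13²/19 = 0.0332584
  stratum 3: (1850/4100)²·(1 − 229/1850)·15.88²/229 = 0.19645
V_st = 0.242703
V_srs = (1 − 718/4100)·386.0/718 = 0.443458
deff = V_st / V_srs = 0.242703/0.443458 = 0.5473

deff ≈ 0.547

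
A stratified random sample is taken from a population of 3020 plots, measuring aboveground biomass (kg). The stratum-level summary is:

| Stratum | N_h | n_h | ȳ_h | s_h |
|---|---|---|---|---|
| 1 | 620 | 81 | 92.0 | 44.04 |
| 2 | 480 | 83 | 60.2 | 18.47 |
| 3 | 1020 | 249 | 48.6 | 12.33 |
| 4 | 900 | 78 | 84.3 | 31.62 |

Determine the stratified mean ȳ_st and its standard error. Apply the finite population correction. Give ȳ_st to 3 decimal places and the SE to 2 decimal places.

ȳ_st ≈ 69.993, SE ≈ 1.43

ȳ_st = Σ W_h ȳ_h = (620·92.0 + 480·60.2 + 1020·48.6 + 900·84.3)/3020 = 69.99272
V̂(ȳ_st) = Σ W_h² (1 − n_h/N_h) s_h²/n_h, with W_h = N_h/N and N = 3020:
  stratum 1: (620/3020)²·(1 − 81/620)·44.04²/81 = 0.877357
  stratum 2: (480/3020)²·(1 − 83/480)·18.47²/83 = 0.0858763
  stratum 3: (1020/3020)²·(1 − 249/1020)·12.33²/249 = 0.0526463
  stratum 4: (900/3020)²·(1 − 78/900)·31.62²/78 = 1.03975
V̂(ȳ_st) = 2.05563
SE(ȳ_st) = √2.05563 = 1.43375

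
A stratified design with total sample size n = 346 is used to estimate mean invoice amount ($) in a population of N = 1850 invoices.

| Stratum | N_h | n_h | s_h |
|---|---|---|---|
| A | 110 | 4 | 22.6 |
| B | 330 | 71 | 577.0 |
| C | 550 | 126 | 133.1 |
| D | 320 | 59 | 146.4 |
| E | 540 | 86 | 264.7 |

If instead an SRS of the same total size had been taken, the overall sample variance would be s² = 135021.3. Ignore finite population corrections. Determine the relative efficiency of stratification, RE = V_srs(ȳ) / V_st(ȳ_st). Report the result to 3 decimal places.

V̂(ȳ_st) = Σ W_h² s_h²/n_h, with W_h = N_h/N and N = 1850:
  stratum A: (110/1850)²·22.6²/4 = 0.451439
  stratum B: (330/1850)²·577.0²/71 = 149.203
  stratum C: (550/1850)²·133.1²/126 = 12.427
  stratum D: (320/1850)²·146.4²/59 = 10.8689
  stratum E: (540/1850)²·264.7²/86 = 69.415
V_st = 242.365
V_srs = s²/n = 135021.3/346 = 390.235
Relative efficiency = V_srs / V_st = 390.235/242.365 = 1.6101

RE ≈ 1.610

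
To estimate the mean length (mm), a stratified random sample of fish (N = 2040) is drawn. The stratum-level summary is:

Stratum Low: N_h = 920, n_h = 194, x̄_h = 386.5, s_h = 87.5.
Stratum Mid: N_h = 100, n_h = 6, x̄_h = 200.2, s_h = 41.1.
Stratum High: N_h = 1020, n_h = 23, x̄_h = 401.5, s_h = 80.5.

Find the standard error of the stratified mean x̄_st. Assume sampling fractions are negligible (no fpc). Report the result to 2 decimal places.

V̂(x̄_st) = Σ W_h² s_h²/n_h, with W_h = N_h/N and N = 2040:
  stratum Low: (920/2040)²·87.5²/194 = 8.02656
  stratum Mid: (100/2040)²·41.1²/6 = 0.676507
  stratum High: (1020/2040)²·80.5²/23 = 70.4375
V̂(x̄_st) = 79.1406
SE(x̄_st) = √79.1406 = 8.8961

SE(x̄_st) ≈ 8.90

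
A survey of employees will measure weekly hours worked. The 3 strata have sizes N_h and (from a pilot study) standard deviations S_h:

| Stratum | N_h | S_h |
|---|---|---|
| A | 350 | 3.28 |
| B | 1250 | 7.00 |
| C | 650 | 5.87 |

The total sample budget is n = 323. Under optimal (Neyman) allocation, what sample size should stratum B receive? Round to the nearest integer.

Neyman allocation: n_h = n · N_h S_h / Σ N_i S_i, with n = 323.
  stratum A: N_h·S_h = 350·3.28 = 1148.00
  stratum B: N_h·S_h = 1250·7.00 = 8750.00
  stratum C: N_h·S_h = 650·5.87 = 3815.50
Σ N_h S_h = 13713.50
n for stratum B = 323·8750.00/13713.50 = 206.093 → 206

206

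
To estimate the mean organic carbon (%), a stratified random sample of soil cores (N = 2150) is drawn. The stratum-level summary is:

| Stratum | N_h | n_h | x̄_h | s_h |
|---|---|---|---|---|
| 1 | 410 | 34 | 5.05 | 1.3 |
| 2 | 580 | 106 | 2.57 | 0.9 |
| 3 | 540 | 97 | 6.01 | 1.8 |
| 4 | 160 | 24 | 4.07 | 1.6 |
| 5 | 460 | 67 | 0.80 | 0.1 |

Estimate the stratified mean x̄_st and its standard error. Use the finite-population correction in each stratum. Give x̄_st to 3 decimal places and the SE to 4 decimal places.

x̄_st ≈ 3.640, SE ≈ 0.0659

x̄_st = Σ W_h x̄_h = (410·5.05 + 580·2.57 + 540·6.01 + 160·4.07 + 460·0.80)/2150 = 3.63986
V̂(x̄_st) = Σ W_h² (1 − n_h/N_h) s_h²/n_h, with W_h = N_h/N and N = 2150:
  stratum 1: (410/2150)²·(1 − 34/410)·1.3²/34 = 0.00165769
  stratum 2: (580/2150)²·(1 − 106/580)·0.9²/106 = 0.000454474
  stratum 3: (540/2150)²·(1 − 97/540)·1.8²/97 = 0.0017286
  stratum 4: (160/2150)²·(1 − 24/160)·1.6²/24 = 0.000502124
  stratum 5: (460/2150)²·(1 − 67/460)·0.1²/67 = 5.83712e-06
V̂(x̄_st) = 0.00434872
SE(x̄_st) = √0.00434872 = 0.0659448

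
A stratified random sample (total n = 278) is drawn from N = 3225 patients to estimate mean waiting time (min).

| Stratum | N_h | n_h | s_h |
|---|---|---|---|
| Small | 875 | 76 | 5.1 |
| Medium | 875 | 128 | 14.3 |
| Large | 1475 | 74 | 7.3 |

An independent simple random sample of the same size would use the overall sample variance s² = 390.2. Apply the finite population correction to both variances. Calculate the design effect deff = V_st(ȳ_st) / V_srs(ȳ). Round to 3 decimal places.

V̂(ȳ_st) = Σ W_h² (1 − n_h/N_h) s_h²/n_h, with W_h = N_h/N and N = 3225:
  stratum Small: (875/3225)²·(1 − 76/875)·5.1²/76 = 0.023005
  stratum Medium: (875/3225)²·(1 − 128/875)·14.3²/128 = 0.100399
  stratum Large: (1475/3225)²·(1 − 74/1475)·7.3²/74 = 0.143082
V_st = 0.266486
V_srs = (1 − 278/3225)·390.2/278 = 1.2826
deff = V_st / V_srs = 0.266486/1.2826 = 0.2078

deff ≈ 0.208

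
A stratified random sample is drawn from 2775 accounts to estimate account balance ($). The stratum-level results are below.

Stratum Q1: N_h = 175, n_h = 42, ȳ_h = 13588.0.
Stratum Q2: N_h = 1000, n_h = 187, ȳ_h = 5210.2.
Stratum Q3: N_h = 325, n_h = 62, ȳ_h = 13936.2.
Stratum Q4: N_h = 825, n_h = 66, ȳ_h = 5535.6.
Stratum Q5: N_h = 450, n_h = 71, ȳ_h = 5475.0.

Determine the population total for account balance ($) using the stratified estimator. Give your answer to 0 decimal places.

τ̂_st ≈ 19147985

τ̂_st = Σ N_h ȳ_h = 175·13588.0 + 1000·5210.2 + 325·13936.2 + 825·5535.6 + 450·5475.0 = 19147985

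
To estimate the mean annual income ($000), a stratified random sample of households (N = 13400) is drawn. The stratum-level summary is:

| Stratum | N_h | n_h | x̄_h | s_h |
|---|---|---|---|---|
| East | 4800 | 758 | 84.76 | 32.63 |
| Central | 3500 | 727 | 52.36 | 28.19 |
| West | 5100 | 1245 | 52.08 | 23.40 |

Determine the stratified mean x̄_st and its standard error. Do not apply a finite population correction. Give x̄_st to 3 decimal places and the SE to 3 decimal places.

x̄_st ≈ 63.859, SE ≈ 0.564

x̄_st = Σ W_h x̄_h = (4800·84.76 + 3500·52.36 + 5100·52.08)/13400 = 63.85940
V̂(x̄_st) = Σ W_h² s_h²/n_h, with W_h = N_h/N and N = 13400:
  stratum East: (4800/13400)²·32.63²/758 = 0.180234
  stratum Central: (3500/13400)²·28.19²/727 = 0.0745731
  stratum West: (5100/13400)²·23.40²/1245 = 0.0637079
V̂(x̄_st) = 0.318515
SE(x̄_st) = √0.318515 = 0.564372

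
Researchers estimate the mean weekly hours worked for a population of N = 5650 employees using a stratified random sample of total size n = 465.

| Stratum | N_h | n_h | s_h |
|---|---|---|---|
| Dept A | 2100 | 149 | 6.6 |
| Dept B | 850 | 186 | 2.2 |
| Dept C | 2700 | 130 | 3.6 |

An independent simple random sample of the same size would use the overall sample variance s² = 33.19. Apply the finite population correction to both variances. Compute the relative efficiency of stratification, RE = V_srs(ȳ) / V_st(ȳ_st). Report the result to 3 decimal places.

V̂(ȳ_st) = Σ W_h² (1 − n_h/N_h) s_h²/n_h, with W_h = N_h/N and N = 5650:
  stratum Dept A: (2100/5650)²·(1 − 149/2100)·6.6²/149 = 0.0375216
  stratum Dept B: (850/5650)²·(1 − 186/850)·2.2²/186 = 0.000460069
  stratum Dept C: (2700/5650)²·(1 − 130/2700)·3.6²/130 = 0.0216701
V_st = 0.0596518
V_srs = (1 − 465/5650)·33.19/465 = 0.065502
Relative efficiency = V_srs / V_st = 0.065502/0.0596518 = 1.0981

RE ≈ 1.098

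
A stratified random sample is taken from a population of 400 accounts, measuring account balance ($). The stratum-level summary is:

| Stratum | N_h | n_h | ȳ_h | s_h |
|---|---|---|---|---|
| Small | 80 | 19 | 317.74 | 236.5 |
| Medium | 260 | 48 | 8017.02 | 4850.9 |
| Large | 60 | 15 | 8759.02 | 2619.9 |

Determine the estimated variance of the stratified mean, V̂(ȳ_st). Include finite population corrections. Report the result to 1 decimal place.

V̂(ȳ_st) = Σ W_h² (1 − n_h/N_h) s_h²/n_h, with W_h = N_h/N and N = 400:
  stratum Small: (80/400)²·(1 − 19/80)·236.5²/19 = 89.786
  stratum Medium: (260/400)²·(1 − 48/260)·4850.9²/48 = 168886
  stratum Large: (60/400)²·(1 − 15/60)·2619.9²/15 = 7721.86
V̂(ȳ_st) = 176697

V̂(ȳ_st) ≈ 176697.3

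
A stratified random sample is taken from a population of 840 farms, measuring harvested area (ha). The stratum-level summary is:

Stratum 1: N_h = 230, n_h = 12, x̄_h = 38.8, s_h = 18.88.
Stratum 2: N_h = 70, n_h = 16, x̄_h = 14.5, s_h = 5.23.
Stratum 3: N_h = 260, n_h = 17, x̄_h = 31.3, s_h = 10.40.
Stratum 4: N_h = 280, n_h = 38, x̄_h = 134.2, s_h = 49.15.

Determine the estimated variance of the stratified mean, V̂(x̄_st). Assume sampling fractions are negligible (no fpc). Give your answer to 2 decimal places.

V̂(x̄_st) ≈ 9.91

V̂(x̄_st) = Σ W_h² s_h²/n_h, with W_h = N_h/N and N = 840:
  stratum 1: (230/840)²·18.88²/12 = 2.227
  stratum 2: (70/840)²·5.23²/16 = 0.0118719
  stratum 3: (260/840)²·10.40²/17 = 0.609545
  stratum 4: (280/840)²·49.15²/38 = 7.06352
V̂(x̄_st) = 9.91193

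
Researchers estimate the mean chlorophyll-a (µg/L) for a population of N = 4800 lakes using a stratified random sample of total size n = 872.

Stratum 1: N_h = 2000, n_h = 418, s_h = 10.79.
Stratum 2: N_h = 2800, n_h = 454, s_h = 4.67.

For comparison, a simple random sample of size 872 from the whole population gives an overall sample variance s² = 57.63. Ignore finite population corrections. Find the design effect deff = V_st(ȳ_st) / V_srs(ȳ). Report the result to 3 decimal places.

V̂(ȳ_st) = Σ W_h² s_h²/n_h, with W_h = N_h/N and N = 4800:
  stratum 1: (2000/4800)²·10.79²/418 = 0.0483553
  stratum 2: (2800/4800)²·4.67²/454 = 0.016346
V_st = 0.0647013
V_srs = s²/n = 57.63/872 = 0.0660894
deff = V_st / V_srs = 0.0647013/0.0660894 = 0.9790

deff ≈ 0.979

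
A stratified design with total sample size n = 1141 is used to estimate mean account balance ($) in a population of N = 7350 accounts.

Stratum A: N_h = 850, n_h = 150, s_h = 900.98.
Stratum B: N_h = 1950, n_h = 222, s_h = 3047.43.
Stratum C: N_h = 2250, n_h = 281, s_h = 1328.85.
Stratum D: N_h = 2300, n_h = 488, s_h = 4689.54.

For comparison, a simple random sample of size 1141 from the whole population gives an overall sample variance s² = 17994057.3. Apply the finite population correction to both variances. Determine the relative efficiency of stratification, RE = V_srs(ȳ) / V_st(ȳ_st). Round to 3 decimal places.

V̂(ȳ_st) = Σ W_h² (1 − n_h/N_h) s_h²/n_h, with W_h = N_h/N and N = 7350:
  stratum A: (850/7350)²·(1 − 150/850)·900.98²/150 = 59.6048
  stratum B: (1950/7350)²·(1 − 222/1950)·3047.43²/222 = 2609.26
  stratum C: (2250/7350)²·(1 − 281/2250)·1328.85²/281 = 515.346
  stratum D: (2300/7350)²·(1 − 488/2300)·4689.54²/488 = 3476.58
V_st = 6660.79
V_srs = (1 − 1141/7350)·17994057.3/1141 = 13322.3
Relative efficiency = V_srs / V_st = 13322.3/6660.79 = 2.0001

RE ≈ 2.000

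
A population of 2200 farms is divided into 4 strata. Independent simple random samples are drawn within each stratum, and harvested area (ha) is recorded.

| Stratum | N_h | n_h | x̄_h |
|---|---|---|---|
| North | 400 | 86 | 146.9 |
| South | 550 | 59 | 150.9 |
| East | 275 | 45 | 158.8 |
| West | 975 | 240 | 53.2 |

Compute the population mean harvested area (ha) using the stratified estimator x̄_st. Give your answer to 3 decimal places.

x̄_st ≈ 107.861

N = Σ N_h = 2200. Stratum weights W_h = N_h/N.
x̄_st = (400·146.9 + 550·150.9 + 275·158.8 + 975·53.2) / 2200 = 107.86136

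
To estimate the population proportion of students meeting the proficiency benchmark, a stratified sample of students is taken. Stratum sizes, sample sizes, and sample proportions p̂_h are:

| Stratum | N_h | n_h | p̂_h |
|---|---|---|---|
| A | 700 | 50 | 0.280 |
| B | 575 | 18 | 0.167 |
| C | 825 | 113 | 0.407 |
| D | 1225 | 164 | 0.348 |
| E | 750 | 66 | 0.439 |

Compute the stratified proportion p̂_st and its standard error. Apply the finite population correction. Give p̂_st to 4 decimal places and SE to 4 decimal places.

N = 4075; stratum weights W_h = N_h/N.
p̂_st = Σ W_h p̂_h = (700·0.280 + 575·0.167 + 825·0.407 + 1225·0.348 + 750·0.439)/4075 = 0.33947
V̂(p̂_st) = Σ W_h² (1 − n_h/N_h) p̂_h(1−p̂_h)/(n_h−1):
  stratum A: (700/4075)²·(1 − 50/700)·0.280·0.720/49 = 0.000112733
  stratum B: (575/4075)²·(1 − 18/575)·0.167·0.833/17 = 0.000157827
  stratum C: (825/4075)²·(1 − 113/825)·0.407·0.593/112 = 7.62272e-05
  stratum D: (1225/4075)²·(1 − 164/1225)·0.348·0.652/163 = 0.000108952
  stratum E: (750/4075)²·(1 − 66/750)·0.439·0.561/65 = 0.000117051
V̂(p̂_st) = 0.00057279; SE = √V̂ = 0.023933

p̂_st ≈ 0.3395, SE ≈ 0.0239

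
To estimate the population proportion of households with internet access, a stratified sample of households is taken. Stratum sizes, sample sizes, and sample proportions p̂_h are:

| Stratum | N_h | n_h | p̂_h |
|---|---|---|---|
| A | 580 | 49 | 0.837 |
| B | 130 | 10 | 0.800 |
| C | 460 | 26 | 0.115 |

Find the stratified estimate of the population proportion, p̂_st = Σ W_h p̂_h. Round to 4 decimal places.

N = 1170; stratum weights W_h = N_h/N.
p̂_st = Σ W_h p̂_h = (580·0.837 + 130·0.800 + 460·0.115)/1170 = 0.54903

p̂_st ≈ 0.5490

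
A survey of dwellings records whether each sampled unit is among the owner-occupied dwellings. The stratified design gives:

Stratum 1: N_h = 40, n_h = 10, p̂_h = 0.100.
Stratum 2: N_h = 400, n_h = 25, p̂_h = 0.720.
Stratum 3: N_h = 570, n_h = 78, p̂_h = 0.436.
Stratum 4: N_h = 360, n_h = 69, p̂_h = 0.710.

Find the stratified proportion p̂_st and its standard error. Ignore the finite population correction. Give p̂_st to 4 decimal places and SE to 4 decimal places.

p̂_st ≈ 0.5811, SE ≈ 0.0386

N = 1370; stratum weights W_h = N_h/N.
p̂_st = Σ W_h p̂_h = (40·0.100 + 400·0.720 + 570·0.436 + 360·0.710)/1370 = 0.58111
V̂(p̂_st) = Σ W_h² p̂_h(1−p̂_h)/(n_h−1):
  stratum 1: (40/1370)²·0.100·0.900/9 = 8.52469e-06
  stratum 2: (400/1370)²·0.720·0.280/24 = 0.000716074
  stratum 3: (570/1370)²·0.436·0.564/77 = 0.00055282
  stratum 4: (360/1370)²·0.710·0.290/68 = 0.000209079
V̂(p̂_st) = 0.0014865; SE = √V̂ = 0.0385551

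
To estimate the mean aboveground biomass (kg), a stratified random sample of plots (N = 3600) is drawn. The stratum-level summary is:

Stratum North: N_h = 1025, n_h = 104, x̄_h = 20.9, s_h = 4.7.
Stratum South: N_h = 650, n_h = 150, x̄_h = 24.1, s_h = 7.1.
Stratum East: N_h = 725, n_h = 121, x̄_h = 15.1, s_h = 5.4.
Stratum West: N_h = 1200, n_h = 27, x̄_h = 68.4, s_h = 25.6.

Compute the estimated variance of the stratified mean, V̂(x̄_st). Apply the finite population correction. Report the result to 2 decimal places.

V̂(x̄_st) = Σ W_h² (1 − n_h/N_h) s_h²/n_h, with W_h = N_h/N and N = 3600:
  stratum North: (1025/3600)²·(1 − 104/1025)·4.7²/104 = 0.0154718
  stratum South: (650/3600)²·(1 − 150/650)·7.1²/150 = 0.0084276
  stratum East: (725/3600)²·(1 − 121/725)·5.4²/121 = 0.00814277
  stratum West: (1200/3600)²·(1 − 27/1200)·25.6²/27 = 2.63627
V̂(x̄_st) = 2.66832

V̂(x̄_st) ≈ 2.67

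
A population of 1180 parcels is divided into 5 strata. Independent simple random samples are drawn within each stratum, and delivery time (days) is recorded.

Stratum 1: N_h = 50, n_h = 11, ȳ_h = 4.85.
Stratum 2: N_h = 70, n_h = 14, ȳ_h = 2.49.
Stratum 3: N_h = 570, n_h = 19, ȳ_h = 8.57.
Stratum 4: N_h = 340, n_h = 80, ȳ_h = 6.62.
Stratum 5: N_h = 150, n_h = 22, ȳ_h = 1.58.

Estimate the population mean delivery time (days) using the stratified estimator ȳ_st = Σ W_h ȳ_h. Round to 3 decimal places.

N = Σ N_h = 1180. Stratum weights W_h = N_h/N.
ȳ_st = (50·4.85 + 70·2.49 + 570·8.57 + 340·6.62 + 150·1.58) / 1180 = 6.60127

ȳ_st ≈ 6.601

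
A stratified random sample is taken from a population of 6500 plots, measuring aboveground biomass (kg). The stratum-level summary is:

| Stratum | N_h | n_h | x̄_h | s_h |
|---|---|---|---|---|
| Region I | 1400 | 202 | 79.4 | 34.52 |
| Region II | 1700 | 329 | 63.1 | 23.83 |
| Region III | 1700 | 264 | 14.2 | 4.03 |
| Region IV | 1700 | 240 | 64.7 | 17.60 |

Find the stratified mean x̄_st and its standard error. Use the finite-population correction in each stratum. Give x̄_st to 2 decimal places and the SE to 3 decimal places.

x̄_st = Σ W_h x̄_h = (1400·79.4 + 1700·63.1 + 1700·14.2 + 1700·64.7)/6500 = 54.24000
V̂(x̄_st) = Σ W_h² (1 − n_h/N_h) s_h²/n_h, with W_h = N_h/N and N = 6500:
  stratum Region I: (1400/6500)²·(1 − 202/1400)·34.52²/202 = 0.234179
  stratum Region II: (1700/6500)²·(1 − 329/1700)·23.83²/329 = 0.0952164
  stratum Region III: (1700/6500)²·(1 − 264/1700)·4.03²/264 = 0.00355454
  stratum Region IV: (1700/6500)²·(1 − 240/1700)·17.60²/240 = 0.0758209
V̂(x̄_st) = 0.408771
SE(x̄_st) = √0.408771 = 0.639352

x̄_st ≈ 54.24, SE ≈ 0.639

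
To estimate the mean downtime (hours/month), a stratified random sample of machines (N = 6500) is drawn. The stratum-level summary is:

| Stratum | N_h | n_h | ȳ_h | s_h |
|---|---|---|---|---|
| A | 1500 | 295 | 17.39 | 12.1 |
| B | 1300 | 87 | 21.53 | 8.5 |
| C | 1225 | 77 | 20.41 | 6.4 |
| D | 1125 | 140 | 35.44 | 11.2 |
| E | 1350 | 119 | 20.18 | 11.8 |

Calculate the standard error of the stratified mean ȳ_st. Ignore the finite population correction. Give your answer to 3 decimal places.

V̂(ȳ_st) = Σ W_h² s_h²/n_h, with W_h = N_h/N and N = 6500:
  stratum A: (1500/6500)²·12.1²/295 = 0.0264304
  stratum B: (1300/6500)²·8.5²/87 = 0.0332184
  stratum C: (1225/6500)²·6.4²/77 = 0.0188936
  stratum D: (1125/6500)²·11.2²/140 = 0.0268402
  stratum E: (1350/6500)²·11.8²/119 = 0.0504729
V̂(ȳ_st) = 0.155856
SE(ȳ_st) = √0.155856 = 0.394785

SE(ȳ_st) ≈ 0.395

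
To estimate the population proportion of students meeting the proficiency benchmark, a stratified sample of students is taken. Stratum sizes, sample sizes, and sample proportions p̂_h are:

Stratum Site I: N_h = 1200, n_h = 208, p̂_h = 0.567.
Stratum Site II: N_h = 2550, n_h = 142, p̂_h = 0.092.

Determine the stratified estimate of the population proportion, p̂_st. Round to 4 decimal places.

N = 3750; stratum weights W_h = N_h/N.
p̂_st = Σ W_h p̂_h = (1200·0.567 + 2550·0.092)/3750 = 0.24400

p̂_st ≈ 0.2440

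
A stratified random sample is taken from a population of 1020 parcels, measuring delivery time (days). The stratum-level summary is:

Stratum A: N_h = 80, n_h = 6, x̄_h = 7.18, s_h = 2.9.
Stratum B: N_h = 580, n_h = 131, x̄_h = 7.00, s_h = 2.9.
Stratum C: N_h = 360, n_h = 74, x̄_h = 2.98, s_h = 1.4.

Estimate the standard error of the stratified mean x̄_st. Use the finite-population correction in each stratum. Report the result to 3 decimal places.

SE(x̄_st) ≈ 0.163

V̂(x̄_st) = Σ W_h² (1 − n_h/N_h) s_h²/n_h, with W_h = N_h/N and N = 1020:
  stratum A: (80/1020)²·(1 − 6/80)·2.9²/6 = 0.00797565
  stratum B: (580/1020)²·(1 − 131/580)·2.9²/131 = 0.0160694
  stratum C: (360/1020)²·(1 − 74/360)·1.4²/74 = 0.00262115
V̂(x̄_st) = 0.0266662
SE(x̄_st) = √0.0266662 = 0.163298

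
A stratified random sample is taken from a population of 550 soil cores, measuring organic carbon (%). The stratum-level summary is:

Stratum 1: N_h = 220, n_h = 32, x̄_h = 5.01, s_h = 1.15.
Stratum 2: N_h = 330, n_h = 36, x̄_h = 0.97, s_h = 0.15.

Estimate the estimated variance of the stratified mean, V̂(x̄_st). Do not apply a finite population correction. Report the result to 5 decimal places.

V̂(x̄_st) = Σ W_h² s_h²/n_h, with W_h = N_h/N and N = 550:
  stratum 1: (220/550)²·1.15²/32 = 0.0066125
  stratum 2: (330/550)²·0.15²/36 = 0.000225
V̂(x̄_st) = 0.0068375

V̂(x̄_st) ≈ 0.00684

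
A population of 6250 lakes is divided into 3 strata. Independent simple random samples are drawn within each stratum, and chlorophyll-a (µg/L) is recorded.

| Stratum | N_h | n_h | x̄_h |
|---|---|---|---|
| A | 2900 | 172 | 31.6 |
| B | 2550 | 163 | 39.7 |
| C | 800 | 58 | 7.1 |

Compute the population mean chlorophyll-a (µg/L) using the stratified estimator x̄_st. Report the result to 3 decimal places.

x̄_st ≈ 31.769

N = Σ N_h = 6250. Stratum weights W_h = N_h/N.
x̄_st = (2900·31.6 + 2550·39.7 + 800·7.1) / 6250 = 31.76880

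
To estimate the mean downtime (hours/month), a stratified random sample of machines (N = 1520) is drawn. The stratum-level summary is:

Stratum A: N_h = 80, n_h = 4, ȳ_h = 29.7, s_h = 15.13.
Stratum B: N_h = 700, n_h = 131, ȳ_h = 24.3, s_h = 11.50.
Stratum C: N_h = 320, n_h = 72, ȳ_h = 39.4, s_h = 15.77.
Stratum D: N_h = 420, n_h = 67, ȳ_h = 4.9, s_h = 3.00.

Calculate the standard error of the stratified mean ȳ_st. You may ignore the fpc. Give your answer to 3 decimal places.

V̂(ȳ_st) = Σ W_h² s_h²/n_h, with W_h = N_h/N and N = 1520:
  stratum A: (80/1520)²·15.13²/4 = 0.15853
  stratum B: (700/1520)²·11.50²/131 = 0.214108
  stratum C: (320/1520)²·15.77²/72 = 0.153089
  stratum D: (420/1520)²·3.00²/67 = 0.010256
V̂(ȳ_st) = 0.535983
SE(ȳ_st) = √0.535983 = 0.732108

SE(ȳ_st) ≈ 0.732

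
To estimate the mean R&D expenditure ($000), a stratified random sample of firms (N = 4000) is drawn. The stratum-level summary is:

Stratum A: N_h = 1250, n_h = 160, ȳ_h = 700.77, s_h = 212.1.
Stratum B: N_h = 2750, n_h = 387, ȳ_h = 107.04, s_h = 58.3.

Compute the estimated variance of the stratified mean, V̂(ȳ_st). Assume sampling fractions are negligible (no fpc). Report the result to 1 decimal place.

V̂(ȳ_st) ≈ 31.6

V̂(ȳ_st) = Σ W_h² s_h²/n_h, with W_h = N_h/N and N = 4000:
  stratum A: (1250/4000)²·212.1²/160 = 27.4575
  stratum B: (2750/4000)²·58.3²/387 = 4.15118
V̂(ȳ_st) = 31.6087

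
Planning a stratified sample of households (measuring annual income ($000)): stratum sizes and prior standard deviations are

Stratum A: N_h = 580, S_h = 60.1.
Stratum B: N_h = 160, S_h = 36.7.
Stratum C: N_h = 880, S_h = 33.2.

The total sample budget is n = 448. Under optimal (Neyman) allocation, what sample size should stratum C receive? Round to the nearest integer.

Neyman allocation: n_h = n · N_h S_h / Σ N_i S_i, with n = 448.
  stratum A: N_h·S_h = 580·60.1 = 34858.00
  stratum B: N_h·S_h = 160·36.7 = 5872.00
  stratum C: N_h·S_h = 880·33.2 = 29216.00
Σ N_h S_h = 69946.00
n for stratum C = 448·29216.00/69946.00 = 187.127 → 187

187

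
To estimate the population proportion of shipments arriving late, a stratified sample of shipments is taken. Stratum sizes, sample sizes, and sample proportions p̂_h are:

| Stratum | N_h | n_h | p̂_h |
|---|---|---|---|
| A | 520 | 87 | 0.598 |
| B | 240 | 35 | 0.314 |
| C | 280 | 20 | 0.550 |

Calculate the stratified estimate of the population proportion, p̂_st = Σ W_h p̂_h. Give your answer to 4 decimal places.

N = 1040; stratum weights W_h = N_h/N.
p̂_st = Σ W_h p̂_h = (520·0.598 + 240·0.314 + 280·0.550)/1040 = 0.51954

p̂_st ≈ 0.5195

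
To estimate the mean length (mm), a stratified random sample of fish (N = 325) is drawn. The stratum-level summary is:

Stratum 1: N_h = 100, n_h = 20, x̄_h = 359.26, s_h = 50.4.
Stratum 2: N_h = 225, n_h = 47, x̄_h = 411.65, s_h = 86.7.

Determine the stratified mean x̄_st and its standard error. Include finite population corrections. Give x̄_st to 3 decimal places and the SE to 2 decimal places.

x̄_st ≈ 395.530, SE ≈ 8.38

x̄_st = Σ W_h x̄_h = (100·359.26 + 225·411.65)/325 = 395.53000
V̂(x̄_st) = Σ W_h² (1 − n_h/N_h) s_h²/n_h, with W_h = N_h/N and N = 325:
  stratum 1: (100/325)²·(1 − 20/100)·50.4²/20 = 9.61954
  stratum 2: (225/325)²·(1 − 47/225)·86.7²/47 = 60.6424
V̂(x̄_st) = 70.2619
SE(x̄_st) = √70.2619 = 8.38224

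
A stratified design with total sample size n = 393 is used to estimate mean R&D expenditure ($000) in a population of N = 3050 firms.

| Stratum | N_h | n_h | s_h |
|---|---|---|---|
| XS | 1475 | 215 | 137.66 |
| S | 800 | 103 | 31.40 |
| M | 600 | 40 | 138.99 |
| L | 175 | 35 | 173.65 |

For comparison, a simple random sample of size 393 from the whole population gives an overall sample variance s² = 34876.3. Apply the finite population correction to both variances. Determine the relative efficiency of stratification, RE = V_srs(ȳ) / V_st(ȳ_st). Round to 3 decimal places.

V̂(ȳ_st) = Σ W_h² (1 − n_h/N_h) s_h²/n_h, with W_h = N_h/N and N = 3050:
  stratum XS: (1475/3050)²·(1 − 215/1475)·137.66²/215 = 17.6092
  stratum S: (800/3050)²·(1 − 103/800)·31.40²/103 = 0.57378
  stratum M: (600/3050)²·(1 − 40/600)·138.99²/40 = 17.444
  stratum L: (175/3050)²·(1 − 35/175)·173.65²/35 = 2.26907
V_st = 37.8961
V_srs = (1 − 393/3050)·34876.3/393 = 77.3089
Relative efficiency = V_srs / V_st = 77.3089/37.8961 = 2.0400

RE ≈ 2.040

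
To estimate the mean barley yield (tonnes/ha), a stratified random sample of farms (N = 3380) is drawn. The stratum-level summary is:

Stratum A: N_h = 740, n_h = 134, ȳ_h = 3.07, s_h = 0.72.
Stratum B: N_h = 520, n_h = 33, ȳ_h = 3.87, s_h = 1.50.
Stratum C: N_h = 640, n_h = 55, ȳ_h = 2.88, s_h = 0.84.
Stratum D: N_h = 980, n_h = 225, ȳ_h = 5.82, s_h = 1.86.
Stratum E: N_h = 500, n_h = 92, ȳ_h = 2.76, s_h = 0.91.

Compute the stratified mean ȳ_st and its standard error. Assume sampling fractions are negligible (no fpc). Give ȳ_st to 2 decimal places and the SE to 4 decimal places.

ȳ_st = Σ W_h ȳ_h = (740·3.07 + 520·3.87 + 640·2.88 + 980·5.82 + 500·2.76)/3380 = 3.90858
V̂(ȳ_st) = Σ W_h² s_h²/n_h, with W_h = N_h/N and N = 3380:
  stratum A: (740/3380)²·0.72²/134 = 0.000185434
  stratum B: (520/3380)²·1.50²/33 = 0.00161377
  stratum C: (640/3380)²·0.84²/55 = 0.000459963
  stratum D: (980/3380)²·1.86²/225 = 0.00129259
  stratum E: (500/3380)²·0.91²/92 = 0.000196971
V̂(ȳ_st) = 0.00374873
SE(ȳ_st) = √0.00374873 = 0.0612269

ȳ_st ≈ 3.91, SE ≈ 0.0612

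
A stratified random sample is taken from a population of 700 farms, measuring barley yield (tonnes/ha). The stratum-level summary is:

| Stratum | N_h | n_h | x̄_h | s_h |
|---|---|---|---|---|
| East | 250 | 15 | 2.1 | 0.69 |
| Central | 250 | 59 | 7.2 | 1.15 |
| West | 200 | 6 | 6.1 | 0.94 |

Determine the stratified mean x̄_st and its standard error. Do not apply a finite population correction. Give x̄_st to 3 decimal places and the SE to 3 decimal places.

x̄_st = Σ W_h x̄_h = (250·2.1 + 250·7.2 + 200·6.1)/700 = 5.06429
V̂(x̄_st) = Σ W_h² s_h²/n_h, with W_h = N_h/N and N = 700:
  stratum East: (250/700)²·0.69²/15 = 0.00404847
  stratum Central: (250/700)²·1.15²/59 = 0.00285909
  stratum West: (200/700)²·0.94²/6 = 0.0120218
V̂(x̄_st) = 0.0189293
SE(x̄_st) = √0.0189293 = 0.137584

x̄_st ≈ 5.064, SE ≈ 0.138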